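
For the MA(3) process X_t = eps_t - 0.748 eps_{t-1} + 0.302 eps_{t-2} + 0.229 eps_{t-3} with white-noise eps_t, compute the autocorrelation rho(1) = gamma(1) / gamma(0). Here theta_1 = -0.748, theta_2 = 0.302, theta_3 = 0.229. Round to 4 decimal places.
\rho(1) = -0.5312

For an MA(q) process with theta_0 = 1, the autocovariance is
  gamma(k) = sigma^2 * sum_{i=0..q-k} theta_i * theta_{i+k},
and rho(k) = gamma(k) / gamma(0). Sigma^2 cancels.
  numerator   = (1)*(-0.748) + (-0.748)*(0.302) + (0.302)*(0.229) = -0.904738.
  denominator = (1)^2 + (-0.748)^2 + (0.302)^2 + (0.229)^2 = 1.703149.
  rho(1) = -0.904738 / 1.703149 = -0.5312.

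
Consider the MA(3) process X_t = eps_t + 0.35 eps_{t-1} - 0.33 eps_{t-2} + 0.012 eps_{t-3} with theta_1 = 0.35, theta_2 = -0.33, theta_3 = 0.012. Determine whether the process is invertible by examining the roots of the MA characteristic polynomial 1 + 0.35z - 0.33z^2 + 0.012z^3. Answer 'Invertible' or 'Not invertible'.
\text{Invertible}

The MA(q) characteristic polynomial is P(z) = 1 + 0.35z - 0.33z^2 + 0.012z^3.
Invertibility requires all roots to lie outside the unit circle, i.e. |z| > 1 for every root.
Degree 3: look for a simple real root z0 first, then factor out (1 - z/z0) and solve the remaining quadratic.
Testing z0 = 2.5: P(2.5) = 1 + (0.35)(2.5) + (-0.33)(2.5)^2 + (0.012)(2.5)^3
  = 1 + (0.875) + (-2.0625) + (0.1875) = 0.  So z_0 = 2.5 is a root, |z_0| = 2.5.
Divide out the factor (1 - 0.4 z) = (1 - z/z0) (since 1/z0 = 0.4):
  P(z) = (1 - 0.4 z)(1 + (0.75) z + (-0.03) z^2)
  [check: z-coef 0.75 - (0.4) = 0.35; z^2-coef -0.03 - (0.4)(0.75) = -0.33; z^3-coef -(0.4)(-0.03) = 0.012.]
Remaining roots from the quadratic factor 1 + (0.75) z + (-0.03) z^2:
  Set 1 + (0.75) z + (-0.03) z^2 = 0, i.e. a z^2 + b z + c = 0 with a = -0.03, b = 0.75, c = 1.
  Discriminant D = b^2 - 4ac = (0.75)^2 - 4*(-0.03)*1 = 0.5625 - (-0.12) = 0.6825.
  D >= 0, so the roots are real: z = (-b +/- sqrt(D)) / (2a) = (-0.75 +/- 0.826136) / (-0.06).
    z_1 = (-0.75 + 0.826136) / (-0.06) = -1.2689,   |z_1| = 1.2689.
    z_2 = (-0.75 - 0.826136) / (-0.06) = 26.2689,   |z_2| = 26.2689.
Moduli of all roots: 2.5000, 1.2689, 26.2689.
All moduli strictly greater than 1? Yes.
Verdict: Invertible.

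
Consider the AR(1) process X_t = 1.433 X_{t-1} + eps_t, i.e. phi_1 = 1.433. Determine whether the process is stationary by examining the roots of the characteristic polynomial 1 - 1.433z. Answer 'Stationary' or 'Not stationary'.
\text{Not stationary}

The AR(p) characteristic polynomial is P(z) = 1 - 1.433z.
Stationarity requires all roots to lie outside the unit circle, i.e. |z| > 1 for every root.
This is linear in z: 1 + (-1.433) z = 0  =>  z = -1/(-1.433) = 0.697837,  |z| = 0.697837.
Moduli of all roots: 0.6978.
All moduli strictly greater than 1? No.
Verdict: Not stationary.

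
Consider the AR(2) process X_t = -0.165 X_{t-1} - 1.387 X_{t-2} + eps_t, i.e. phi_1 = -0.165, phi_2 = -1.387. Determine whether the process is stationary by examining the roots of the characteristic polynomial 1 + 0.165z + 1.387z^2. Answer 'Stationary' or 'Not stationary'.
\text{Not stationary}

The AR(p) characteristic polynomial is P(z) = 1 + 0.165z + 1.387z^2.
Stationarity requires all roots to lie outside the unit circle, i.e. |z| > 1 for every root.
Set 1 + (0.165) z + (1.387) z^2 = 0, i.e. a z^2 + b z + c = 0 with a = 1.387, b = 0.165, c = 1.
Discriminant D = b^2 - 4ac = (0.165)^2 - 4*(1.387)*1 = 0.027225 - (5.548) = -5.520775.
D < 0, so the roots are the complex-conjugate pair z = (-b +/- i sqrt(-D)) / (2a) = -0.0595 +/- 0.847i.
For a conjugate pair |z|^2 = z * conj(z) = (product of roots) = c/a = 1/(1.387) = 0.720981, so |z| = sqrt(0.720981) = 0.8491 for both roots.
Moduli of all roots: 0.8491, 0.8491.
All moduli strictly greater than 1? No.
Verdict: Not stationary.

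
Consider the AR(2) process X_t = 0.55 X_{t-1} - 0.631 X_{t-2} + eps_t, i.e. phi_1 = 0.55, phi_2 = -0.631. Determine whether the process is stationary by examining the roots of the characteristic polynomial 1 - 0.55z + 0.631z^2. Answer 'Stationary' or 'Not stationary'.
\text{Stationary}

The AR(p) characteristic polynomial is P(z) = 1 - 0.55z + 0.631z^2.
Stationarity requires all roots to lie outside the unit circle, i.e. |z| > 1 for every root.
Set 1 + (-0.55) z + (0.631) z^2 = 0, i.e. a z^2 + b z + c = 0 with a = 0.631, b = -0.55, c = 1.
Discriminant D = b^2 - 4ac = (-0.55)^2 - 4*(0.631)*1 = 0.3025 - (2.524) = -2.2215.
D < 0, so the roots are the complex-conjugate pair z = (-b +/- i sqrt(-D)) / (2a) = 0.4358 +/- 1.181i.
For a conjugate pair |z|^2 = z * conj(z) = (product of roots) = c/a = 1/(0.631) = 1.584786, so |z| = sqrt(1.584786) = 1.2589 for both roots.
Moduli of all roots: 1.2589, 1.2589.
All moduli strictly greater than 1? Yes.
Verdict: Stationary.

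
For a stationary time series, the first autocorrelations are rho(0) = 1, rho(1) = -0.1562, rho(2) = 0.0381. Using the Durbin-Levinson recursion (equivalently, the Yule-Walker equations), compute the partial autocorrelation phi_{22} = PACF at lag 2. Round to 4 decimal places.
\phi_{22} = 0.0140

The PACF at lag k is phi_{kk}, the last component of the solution
to the Yule-Walker system G_k phi = r_k where
  (G_k)_{ij} = rho(|i - j|), (r_k)_i = rho(i), i,j = 1..k.
Equivalently, Durbin-Levinson gives phi_{kk} iteratively:
  phi_{11} = rho(1)
  phi_{kk} = [rho(k) - sum_{j=1..k-1} phi_{k-1,j} rho(k-j)]
            / [1 - sum_{j=1..k-1} phi_{k-1,j} rho(j)],
  phi_{k,j} = phi_{k-1,j} - phi_{kk} phi_{k-1,k-j},  j = 1..k-1.
Step k = 1:
  phi_11 = rho(1) = -0.1562.
Step k = 2:
  phi_22 = [rho(2) - phi_11 rho(1)] / [1 - phi_11 rho(1)] = [0.0381 - (-0.1562)(-0.1562)] / [1 - (-0.1562)(-0.1562)]
         = 0.01370156 / 0.97560156 = 0.014.
Therefore phi_{22} = 0.0140.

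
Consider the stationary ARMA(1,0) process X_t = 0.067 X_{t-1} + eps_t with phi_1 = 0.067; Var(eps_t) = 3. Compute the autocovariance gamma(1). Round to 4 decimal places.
\gamma(1) = 0.2019

Multiply the model equation by X_{t-k} and take expectations. With theta_0 = psi_0 = 1 and psi_j the MA(infinity) weights, this gives
  gamma(k) - sum_i phi_i gamma(k-i) = c_k,
  c_k = sigma^2 * sum_{j=k..q} theta_j psi_{j-k}   (c_k = 0 for k > q),
using gamma(-m) = gamma(m).
Pure AR (q = 0): c_0 = sigma^2 = 3, c_k = 0 for k >= 1.
Equations for k = 0 and k = 1 (AR order 1):
  gamma(0) = phi_1 gamma(1) + c_0
  gamma(1) = phi_1 gamma(0) + c_1
Substituting the second into the first: gamma(0) (1 - phi_1^2) = c_0 + phi_1 c_1, so
  gamma(0) = c_0 / (1 - phi_1^2) = 3 / (1 - (0.067)^2) = 3 / 0.995511 = 3.013528.
  gamma(1) = phi_1 gamma(0) = (0.067)(3.013528) = 0.201906.
Therefore gamma(1) = 0.2019 (to 4 decimal places).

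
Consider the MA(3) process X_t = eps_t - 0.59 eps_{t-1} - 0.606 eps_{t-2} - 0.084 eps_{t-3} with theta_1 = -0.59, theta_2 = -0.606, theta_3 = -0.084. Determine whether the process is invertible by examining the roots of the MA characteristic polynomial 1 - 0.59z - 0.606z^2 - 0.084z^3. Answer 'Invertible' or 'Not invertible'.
\text{Not invertible}

The MA(q) characteristic polynomial is P(z) = 1 - 0.59z - 0.606z^2 - 0.084z^3.
Invertibility requires all roots to lie outside the unit circle, i.e. |z| > 1 for every root.
Degree 3: look for a simple real root z0 first, then factor out (1 - z/z0) and solve the remaining quadratic.
Testing z0 = -2.5: P(-2.5) = 1 + (-0.59)(-2.5) + (-0.606)(-2.5)^2 + (-0.084)(-2.5)^3
  = 1 + (1.475) + (-3.7875) + (1.3125) = 0.  So z_0 = -2.5 is a root, |z_0| = 2.5.
Divide out the factor (1 + 0.4 z) = (1 - z/z0) (since 1/z0 = -0.4):
  P(z) = (1 + 0.4 z)(1 + (-0.99) z + (-0.21) z^2)
  [check: z-coef -0.99 - (-0.4) = -0.59; z^2-coef -0.21 - (-0.4)(-0.99) = -0.606; z^3-coef -(-0.4)(-0.21) = -0.084.]
Remaining roots from the quadratic factor 1 + (-0.99) z + (-0.21) z^2:
  Set 1 + (-0.99) z + (-0.21) z^2 = 0, i.e. a z^2 + b z + c = 0 with a = -0.21, b = -0.99, c = 1.
  Discriminant D = b^2 - 4ac = (-0.99)^2 - 4*(-0.21)*1 = 0.9801 - (-0.84) = 1.8201.
  D >= 0, so the roots are real: z = (-b +/- sqrt(D)) / (2a) = (0.99 +/- 1.349111) / (-0.42).
    z_1 = (0.99 + 1.349111) / (-0.42) = -5.5693,   |z_1| = 5.5693.
    z_2 = (0.99 - 1.349111) / (-0.42) = 0.855,   |z_2| = 0.855.
Moduli of all roots: 2.5000, 5.5693, 0.8550.
All moduli strictly greater than 1? No.
Verdict: Not invertible.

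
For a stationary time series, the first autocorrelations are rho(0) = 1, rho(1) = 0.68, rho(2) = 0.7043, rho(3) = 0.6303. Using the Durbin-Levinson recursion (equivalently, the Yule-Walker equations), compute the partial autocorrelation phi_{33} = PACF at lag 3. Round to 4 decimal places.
\phi_{33} = 0.1420

The PACF at lag k is phi_{kk}, the last component of the solution
to the Yule-Walker system G_k phi = r_k where
  (G_k)_{ij} = rho(|i - j|), (r_k)_i = rho(i), i,j = 1..k.
Equivalently, Durbin-Levinson gives phi_{kk} iteratively:
  phi_{11} = rho(1)
  phi_{kk} = [rho(k) - sum_{j=1..k-1} phi_{k-1,j} rho(k-j)]
            / [1 - sum_{j=1..k-1} phi_{k-1,j} rho(j)],
  phi_{k,j} = phi_{k-1,j} - phi_{kk} phi_{k-1,k-j},  j = 1..k-1.
Step k = 1:
  phi_11 = rho(1) = 0.68.
Step k = 2:
  phi_22 = [rho(2) - phi_11 rho(1)] / [1 - phi_11 rho(1)] = [0.7043 - (0.68)(0.68)] / [1 - (0.68)(0.68)]
         = 0.2419 / 0.5376 = 0.449963.
  Update: phi_21 = phi_11 - phi_22 phi_11 = 0.68 - (0.449963)(0.68) = 0.374025.
Step k = 3:
  phi_33 = [rho(3) - phi_21 rho(2) - phi_22 rho(1)] / [1 - phi_21 rho(1) - phi_22 rho(2)]
    numerator   = 0.6303 - (0.374025)(0.7043) - (0.449963)(0.68) = 0.06089928
    denominator = 1 - (0.374025)(0.68) - (0.449963)(0.7043) = 0.428754
  phi_33 = 0.06089928 / 0.428754 = 0.142.
Therefore phi_{33} = 0.1420.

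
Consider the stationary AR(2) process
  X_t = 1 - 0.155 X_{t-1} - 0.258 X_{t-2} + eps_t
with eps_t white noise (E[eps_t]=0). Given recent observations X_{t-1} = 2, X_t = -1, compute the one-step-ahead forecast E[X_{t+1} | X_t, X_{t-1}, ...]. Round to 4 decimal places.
E[X_{t+1} \mid \mathcal F_t] = 0.6390

For an AR(p) model X_t = c + sum_i phi_i X_{t-i} + eps_t, the
one-step-ahead conditional mean is
  E[X_{t+1} | X_t, ...] = c + sum_i phi_i X_{t+1-i}.
Substitute known values:
  E[X_{t+1} | ...] = 1 + (-0.155) * (-1) + (-0.258) * (2)
                   = 0.6390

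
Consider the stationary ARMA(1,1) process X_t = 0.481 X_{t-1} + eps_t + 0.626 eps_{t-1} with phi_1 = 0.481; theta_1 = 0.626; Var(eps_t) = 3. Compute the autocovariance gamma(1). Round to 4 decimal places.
\gamma(1) = 5.6216

Multiply the model equation by X_{t-k} and take expectations. With theta_0 = psi_0 = 1 and psi_j the MA(infinity) weights, this gives
  gamma(k) - sum_i phi_i gamma(k-i) = c_k,
  c_k = sigma^2 * sum_{j=k..q} theta_j psi_{j-k}   (c_k = 0 for k > q),
using gamma(-m) = gamma(m).
psi-weights needed (psi_j = theta_j + sum_i phi_i psi_{j-i}):
  psi_1 = theta_1 + phi_1 = 0.626 + (0.481) = 1.107
Right-hand sides:
  c_0 = sigma^2 (1 + theta_1 psi_1) = 3 * (1 + (0.626)(1.107)) = 3 * 1.692982 = 5.078946
  c_1 = sigma^2 theta_1 = 3 * (0.626) = 1.878
  c_2 = 0
Equations for k = 0 and k = 1 (AR order 1):
  gamma(0) = phi_1 gamma(1) + c_0
  gamma(1) = phi_1 gamma(0) + c_1
Substituting the second into the first: gamma(0) (1 - phi_1^2) = c_0 + phi_1 c_1, so
  gamma(0) = (c_0 + phi_1 c_1) / (1 - phi_1^2) = (5.078946 + (0.481)(1.878)) / (1 - (0.481)^2) = 5.982264 / 0.768639 = 7.782931.
  gamma(1) = phi_1 gamma(0) + c_1 = (0.481)(7.782931) + (1.878) = 5.62159.
Therefore gamma(1) = 5.6216 (to 4 decimal places).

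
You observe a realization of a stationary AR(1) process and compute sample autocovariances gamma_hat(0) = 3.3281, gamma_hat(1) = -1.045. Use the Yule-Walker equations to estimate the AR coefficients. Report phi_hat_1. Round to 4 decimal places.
\hat\phi_{1} = -0.3140

The Yule-Walker equations for an AR(p) process read, in matrix form,
  Gamma_p phi = r_p,   with   (Gamma_p)_{ij} = gamma(|i - j|),
                       (r_p)_i = gamma(i),   i,j = 1..p.
Substitute the sample gammas (Toeplitz matrix and right-hand side of size 1):
  Gamma_p = [[3.3281]]
  r_p     = [-1.045]
With p = 1 this is the single equation gamma(0) phi_1 = gamma(1):
  phi_hat_1 = gamma(1) / gamma(0) = -1.045 / 3.3281 = -0.3140.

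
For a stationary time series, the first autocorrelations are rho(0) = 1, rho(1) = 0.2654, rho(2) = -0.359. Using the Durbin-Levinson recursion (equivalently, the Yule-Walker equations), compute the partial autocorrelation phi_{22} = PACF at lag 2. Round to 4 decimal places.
\phi_{22} = -0.4620

The PACF at lag k is phi_{kk}, the last component of the solution
to the Yule-Walker system G_k phi = r_k where
  (G_k)_{ij} = rho(|i - j|), (r_k)_i = rho(i), i,j = 1..k.
Equivalently, Durbin-Levinson gives phi_{kk} iteratively:
  phi_{11} = rho(1)
  phi_{kk} = [rho(k) - sum_{j=1..k-1} phi_{k-1,j} rho(k-j)]
            / [1 - sum_{j=1..k-1} phi_{k-1,j} rho(j)],
  phi_{k,j} = phi_{k-1,j} - phi_{kk} phi_{k-1,k-j},  j = 1..k-1.
Step k = 1:
  phi_11 = rho(1) = 0.2654.
Step k = 2:
  phi_22 = [rho(2) - phi_11 rho(1)] / [1 - phi_11 rho(1)] = [-0.359 - (0.2654)(0.2654)] / [1 - (0.2654)(0.2654)]
         = -0.42943716 / 0.92956284 = -0.462.
Therefore phi_{22} = -0.4620.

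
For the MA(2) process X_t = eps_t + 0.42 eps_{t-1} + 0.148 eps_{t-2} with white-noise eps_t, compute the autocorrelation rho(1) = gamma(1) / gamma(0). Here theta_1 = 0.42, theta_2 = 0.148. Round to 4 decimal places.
\rho(1) = 0.4024

For an MA(q) process with theta_0 = 1, the autocovariance is
  gamma(k) = sigma^2 * sum_{i=0..q-k} theta_i * theta_{i+k},
and rho(k) = gamma(k) / gamma(0). Sigma^2 cancels.
  numerator   = (1)*(0.42) + (0.42)*(0.148) = 0.48216.
  denominator = (1)^2 + (0.42)^2 + (0.148)^2 = 1.198304.
  rho(1) = 0.48216 / 1.198304 = 0.4024.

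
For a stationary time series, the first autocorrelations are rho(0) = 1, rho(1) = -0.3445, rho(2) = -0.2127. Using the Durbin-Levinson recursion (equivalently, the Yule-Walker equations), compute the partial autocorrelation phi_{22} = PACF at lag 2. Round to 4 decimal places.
\phi_{22} = -0.3760

The PACF at lag k is phi_{kk}, the last component of the solution
to the Yule-Walker system G_k phi = r_k where
  (G_k)_{ij} = rho(|i - j|), (r_k)_i = rho(i), i,j = 1..k.
Equivalently, Durbin-Levinson gives phi_{kk} iteratively:
  phi_{11} = rho(1)
  phi_{kk} = [rho(k) - sum_{j=1..k-1} phi_{k-1,j} rho(k-j)]
            / [1 - sum_{j=1..k-1} phi_{k-1,j} rho(j)],
  phi_{k,j} = phi_{k-1,j} - phi_{kk} phi_{k-1,k-j},  j = 1..k-1.
Step k = 1:
  phi_11 = rho(1) = -0.3445.
Step k = 2:
  phi_22 = [rho(2) - phi_11 rho(1)] / [1 - phi_11 rho(1)] = [-0.2127 - (-0.3445)(-0.3445)] / [1 - (-0.3445)(-0.3445)]
         = -0.33138025 / 0.88131975 = -0.376.
Therefore phi_{22} = -0.3760.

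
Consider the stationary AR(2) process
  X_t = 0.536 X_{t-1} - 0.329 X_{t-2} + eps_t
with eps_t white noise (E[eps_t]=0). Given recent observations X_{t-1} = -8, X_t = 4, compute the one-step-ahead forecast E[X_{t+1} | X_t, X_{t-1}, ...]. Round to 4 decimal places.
E[X_{t+1} \mid \mathcal F_t] = 4.7760

For an AR(p) model X_t = c + sum_i phi_i X_{t-i} + eps_t, the
one-step-ahead conditional mean is
  E[X_{t+1} | X_t, ...] = c + sum_i phi_i X_{t+1-i}.
Substitute known values:
  E[X_{t+1} | ...] = (0.536) * (4) + (-0.329) * (-8)
                   = 4.7760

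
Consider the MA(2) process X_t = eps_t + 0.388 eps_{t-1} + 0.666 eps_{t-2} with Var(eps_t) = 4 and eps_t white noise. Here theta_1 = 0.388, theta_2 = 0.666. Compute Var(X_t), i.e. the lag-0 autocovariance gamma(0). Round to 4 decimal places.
\gamma(0) = 6.3764

For an MA(q) process X_t = eps_t + sum_i theta_i eps_{t-i} with
Var(eps_t) = sigma^2, the variance is
  gamma(0) = sigma^2 * (1 + sum_i theta_i^2).
  sum_i theta_i^2 = (0.388)^2 + (0.666)^2 = 0.150544 + 0.443556 = 0.5941.
  gamma(0) = 4 * (1 + 0.5941) = 4 * 1.5941 = 6.3764.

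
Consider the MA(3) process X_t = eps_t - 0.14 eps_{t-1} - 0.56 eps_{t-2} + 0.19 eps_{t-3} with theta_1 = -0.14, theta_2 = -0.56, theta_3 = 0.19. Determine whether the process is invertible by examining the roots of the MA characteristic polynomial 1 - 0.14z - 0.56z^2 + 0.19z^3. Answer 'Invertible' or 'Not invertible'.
\text{Invertible}

The MA(q) characteristic polynomial is P(z) = 1 - 0.14z - 0.56z^2 + 0.19z^3.
Invertibility requires all roots to lie outside the unit circle, i.e. |z| > 1 for every root.
Degree 3: look for a simple real root z0 first, then factor out (1 - z/z0) and solve the remaining quadratic.
Testing z0 = 2: P(2) = 1 + (-0.14)(2) + (-0.56)(2)^2 + (0.19)(2)^3
  = 1 + (-0.28) + (-2.24) + (1.52) = 0.  So z_0 = 2 is a root, |z_0| = 2.
Divide out the factor (1 - 0.5 z) = (1 - z/z0) (since 1/z0 = 0.5):
  P(z) = (1 - 0.5 z)(1 + (0.36) z + (-0.38) z^2)
  [check: z-coef 0.36 - (0.5) = -0.14; z^2-coef -0.38 - (0.5)(0.36) = -0.56; z^3-coef -(0.5)(-0.38) = 0.19.]
Remaining roots from the quadratic factor 1 + (0.36) z + (-0.38) z^2:
  Set 1 + (0.36) z + (-0.38) z^2 = 0, i.e. a z^2 + b z + c = 0 with a = -0.38, b = 0.36, c = 1.
  Discriminant D = b^2 - 4ac = (0.36)^2 - 4*(-0.38)*1 = 0.1296 - (-1.52) = 1.6496.
  D >= 0, so the roots are real: z = (-b +/- sqrt(D)) / (2a) = (-0.36 +/- 1.284368) / (-0.76).
    z_1 = (-0.36 + 1.284368) / (-0.76) = -1.2163,   |z_1| = 1.2163.
    z_2 = (-0.36 - 1.284368) / (-0.76) = 2.1636,   |z_2| = 2.1636.
Moduli of all roots: 2.0000, 1.2163, 2.1636.
All moduli strictly greater than 1? Yes.
Verdict: Invertible.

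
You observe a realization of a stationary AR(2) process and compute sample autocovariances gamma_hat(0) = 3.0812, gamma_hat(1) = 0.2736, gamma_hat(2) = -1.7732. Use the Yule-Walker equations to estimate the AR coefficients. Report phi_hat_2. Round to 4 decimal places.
\hat\phi_{2} = -0.5880

The Yule-Walker equations for an AR(p) process read, in matrix form,
  Gamma_p phi = r_p,   with   (Gamma_p)_{ij} = gamma(|i - j|),
                       (r_p)_i = gamma(i),   i,j = 1..p.
Substitute the sample gammas (Toeplitz matrix and right-hand side of size 2):
  Gamma_p = [[3.0812, 0.2736], [0.2736, 3.0812]]
  r_p     = [0.2736, -1.7732]
Written out:
  3.0812 phi_1 + 0.2736 phi_2 = 0.2736
  0.2736 phi_1 + 3.0812 phi_2 = -1.7732
Solve by Cramer's rule:
  det = gamma(0)^2 - gamma(1)^2 = (3.0812)^2 - (0.2736)^2 = 9.49379344 - 0.07485696 = 9.41893648
  phi_hat_1 = [gamma(1) gamma(0) - gamma(1) gamma(2)] / det = [(0.2736)(3.0812) - (0.2736)(-1.7732)] / 9.41893648 = 1.32816384 / 9.41893648 = 0.141
  phi_hat_2 = [gamma(0) gamma(2) - gamma(1)^2] / det = [(3.0812)(-1.7732) - (0.2736)^2] / 9.41893648 = -5.5384408 / 9.41893648 = -0.588
So phi_hat = [0.1410, -0.5880].
Therefore phi_hat_2 = -0.5880.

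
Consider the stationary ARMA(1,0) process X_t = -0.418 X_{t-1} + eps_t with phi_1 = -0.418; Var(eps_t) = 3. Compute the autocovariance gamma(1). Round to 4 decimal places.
\gamma(1) = -1.5195

Multiply the model equation by X_{t-k} and take expectations. With theta_0 = psi_0 = 1 and psi_j the MA(infinity) weights, this gives
  gamma(k) - sum_i phi_i gamma(k-i) = c_k,
  c_k = sigma^2 * sum_{j=k..q} theta_j psi_{j-k}   (c_k = 0 for k > q),
using gamma(-m) = gamma(m).
Pure AR (q = 0): c_0 = sigma^2 = 3, c_k = 0 for k >= 1.
Equations for k = 0 and k = 1 (AR order 1):
  gamma(0) = phi_1 gamma(1) + c_0
  gamma(1) = phi_1 gamma(0) + c_1
Substituting the second into the first: gamma(0) (1 - phi_1^2) = c_0 + phi_1 c_1, so
  gamma(0) = c_0 / (1 - phi_1^2) = 3 / (1 - (-0.418)^2) = 3 / 0.825276 = 3.635148.
  gamma(1) = phi_1 gamma(0) = (-0.418)(3.635148) = -1.519492.
Therefore gamma(1) = -1.5195 (to 4 decimal places).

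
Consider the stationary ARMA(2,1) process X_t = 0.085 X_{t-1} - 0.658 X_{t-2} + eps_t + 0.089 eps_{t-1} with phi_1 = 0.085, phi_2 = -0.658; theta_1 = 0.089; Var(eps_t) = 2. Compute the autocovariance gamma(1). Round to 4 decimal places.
\gamma(1) = 0.2917

Multiply the model equation by X_{t-k} and take expectations. With theta_0 = psi_0 = 1 and psi_j the MA(infinity) weights, this gives
  gamma(k) - sum_i phi_i gamma(k-i) = c_k,
  c_k = sigma^2 * sum_{j=k..q} theta_j psi_{j-k}   (c_k = 0 for k > q),
using gamma(-m) = gamma(m).
psi-weights needed (psi_j = theta_j + sum_i phi_i psi_{j-i}):
  psi_1 = theta_1 + phi_1 = 0.089 + (0.085) = 0.174
Right-hand sides:
  c_0 = sigma^2 (1 + theta_1 psi_1) = 2 * (1 + (0.089)(0.174)) = 2 * 1.015486 = 2.030972
  c_1 = sigma^2 theta_1 = 2 * (0.089) = 0.178
  c_2 = 0
Equations for k = 0, 1, 2 (AR order 2, c_2 = 0):
  (E0) gamma(0) = phi_1 gamma(1) + phi_2 gamma(2) + c_0
  (E1) gamma(1) = phi_1 gamma(0) + phi_2 gamma(1) + c_1
  (E2) gamma(2) = phi_1 gamma(1) + phi_2 gamma(0)
From (E1): gamma(1) = A gamma(0) + B with
  A = phi_1 / (1 - phi_2) = 0.085 / 1.658 = 0.051267,   B = c_1 / (1 - phi_2) = 0.178 / 1.658 = 0.107358.
Insert (E2) into (E0): gamma(0) (1 - phi_2^2) = phi_1 (1 + phi_2) gamma(1) + c_0.
  phi_1 (1 + phi_2) = (0.085)(0.342) = 0.02907,   1 - phi_2^2 = 0.567036.
Replace gamma(1) by A gamma(0) + B and collect gamma(0):
  gamma(0) [0.567036 - (0.02907)(0.051267)] = (0.02907)(0.107358) + 2.030972
  gamma(0) * 0.565546 = 2.034093
  gamma(0) = 2.034093 / 0.565546 = 3.596691.
  gamma(1) = A gamma(0) + B = (0.051267)(3.596691) + (0.107358) = 0.291748.
Therefore gamma(1) = 0.2917 (to 4 decimal places).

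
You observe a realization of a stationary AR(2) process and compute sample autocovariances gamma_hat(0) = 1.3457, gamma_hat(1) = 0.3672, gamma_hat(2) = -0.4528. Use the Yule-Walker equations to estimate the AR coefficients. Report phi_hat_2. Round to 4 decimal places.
\hat\phi_{2} = -0.4440

The Yule-Walker equations for an AR(p) process read, in matrix form,
  Gamma_p phi = r_p,   with   (Gamma_p)_{ij} = gamma(|i - j|),
                       (r_p)_i = gamma(i),   i,j = 1..p.
Substitute the sample gammas (Toeplitz matrix and right-hand side of size 2):
  Gamma_p = [[1.3457, 0.3672], [0.3672, 1.3457]]
  r_p     = [0.3672, -0.4528]
Written out:
  1.3457 phi_1 + 0.3672 phi_2 = 0.3672
  0.3672 phi_1 + 1.3457 phi_2 = -0.4528
Solve by Cramer's rule:
  det = gamma(0)^2 - gamma(1)^2 = (1.3457)^2 - (0.3672)^2 = 1.81090849 - 0.13483584 = 1.67607265
  phi_hat_1 = [gamma(1) gamma(0) - gamma(1) gamma(2)] / det = [(0.3672)(1.3457) - (0.3672)(-0.4528)] / 1.67607265 = 0.6604092 / 1.67607265 = 0.394
  phi_hat_2 = [gamma(0) gamma(2) - gamma(1)^2] / det = [(1.3457)(-0.4528) - (0.3672)^2] / 1.67607265 = -0.7441688 / 1.67607265 = -0.444
So phi_hat = [0.3940, -0.4440].
Therefore phi_hat_2 = -0.4440.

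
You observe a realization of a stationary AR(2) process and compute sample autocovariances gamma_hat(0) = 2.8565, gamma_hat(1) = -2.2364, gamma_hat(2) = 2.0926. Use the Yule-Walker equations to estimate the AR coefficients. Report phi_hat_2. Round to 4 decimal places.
\hat\phi_{2} = 0.3091

The Yule-Walker equations for an AR(p) process read, in matrix form,
  Gamma_p phi = r_p,   with   (Gamma_p)_{ij} = gamma(|i - j|),
                       (r_p)_i = gamma(i),   i,j = 1..p.
Substitute the sample gammas (Toeplitz matrix and right-hand side of size 2):
  Gamma_p = [[2.8565, -2.2364], [-2.2364, 2.8565]]
  r_p     = [-2.2364, 2.0926]
Written out:
  2.8565 phi_1 - 2.2364 phi_2 = -2.2364
  -2.2364 phi_1 + 2.8565 phi_2 = 2.0926
Solve by Cramer's rule:
  det = gamma(0)^2 - gamma(1)^2 = (2.8565)^2 - (-2.2364)^2 = 8.15959225 - 5.00148496 = 3.15810729
  phi_hat_1 = [gamma(1) gamma(0) - gamma(1) gamma(2)] / det = [(-2.2364)(2.8565) - (-2.2364)(2.0926)] / 3.15810729 = -1.70838596 / 3.15810729 = -0.541
  phi_hat_2 = [gamma(0) gamma(2) - gamma(1)^2] / det = [(2.8565)(2.0926) - (-2.2364)^2] / 3.15810729 = 0.97602694 / 3.15810729 = 0.3091
So phi_hat = [-0.5410, 0.3091].
Therefore phi_hat_2 = 0.3091.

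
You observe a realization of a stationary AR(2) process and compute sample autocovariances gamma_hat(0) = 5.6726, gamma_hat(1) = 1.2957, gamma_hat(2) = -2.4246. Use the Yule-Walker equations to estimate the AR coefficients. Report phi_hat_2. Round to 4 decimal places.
\hat\phi_{2} = -0.5060

The Yule-Walker equations for an AR(p) process read, in matrix form,
  Gamma_p phi = r_p,   with   (Gamma_p)_{ij} = gamma(|i - j|),
                       (r_p)_i = gamma(i),   i,j = 1..p.
Substitute the sample gammas (Toeplitz matrix and right-hand side of size 2):
  Gamma_p = [[5.6726, 1.2957], [1.2957, 5.6726]]
  r_p     = [1.2957, -2.4246]
Written out:
  5.6726 phi_1 + 1.2957 phi_2 = 1.2957
  1.2957 phi_1 + 5.6726 phi_2 = -2.4246
Solve by Cramer's rule:
  det = gamma(0)^2 - gamma(1)^2 = (5.6726)^2 - (1.2957)^2 = 32.17839076 - 1.67883849 = 30.49955227
  phi_hat_1 = [gamma(1) gamma(0) - gamma(1) gamma(2)] / det = [(1.2957)(5.6726) - (1.2957)(-2.4246)] / 30.49955227 = 10.49154204 / 30.49955227 = 0.344
  phi_hat_2 = [gamma(0) gamma(2) - gamma(1)^2] / det = [(5.6726)(-2.4246) - (1.2957)^2] / 30.49955227 = -15.43262445 / 30.49955227 = -0.506
So phi_hat = [0.3440, -0.5060].
Therefore phi_hat_2 = -0.5060.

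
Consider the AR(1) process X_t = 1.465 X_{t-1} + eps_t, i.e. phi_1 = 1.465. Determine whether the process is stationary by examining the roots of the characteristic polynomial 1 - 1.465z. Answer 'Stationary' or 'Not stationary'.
\text{Not stationary}

The AR(p) characteristic polynomial is P(z) = 1 - 1.465z.
Stationarity requires all roots to lie outside the unit circle, i.e. |z| > 1 for every root.
This is linear in z: 1 + (-1.465) z = 0  =>  z = -1/(-1.465) = 0.682594,  |z| = 0.682594.
Moduli of all roots: 0.6826.
All moduli strictly greater than 1? No.
Verdict: Not stationary.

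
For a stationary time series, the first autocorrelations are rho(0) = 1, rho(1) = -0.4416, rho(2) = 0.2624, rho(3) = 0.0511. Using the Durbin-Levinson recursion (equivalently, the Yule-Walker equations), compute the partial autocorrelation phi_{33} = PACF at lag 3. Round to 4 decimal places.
\phi_{33} = 0.2430

The PACF at lag k is phi_{kk}, the last component of the solution
to the Yule-Walker system G_k phi = r_k where
  (G_k)_{ij} = rho(|i - j|), (r_k)_i = rho(i), i,j = 1..k.
Equivalently, Durbin-Levinson gives phi_{kk} iteratively:
  phi_{11} = rho(1)
  phi_{kk} = [rho(k) - sum_{j=1..k-1} phi_{k-1,j} rho(k-j)]
            / [1 - sum_{j=1..k-1} phi_{k-1,j} rho(j)],
  phi_{k,j} = phi_{k-1,j} - phi_{kk} phi_{k-1,k-j},  j = 1..k-1.
Step k = 1:
  phi_11 = rho(1) = -0.4416.
Step k = 2:
  phi_22 = [rho(2) - phi_11 rho(1)] / [1 - phi_11 rho(1)] = [0.2624 - (-0.4416)(-0.4416)] / [1 - (-0.4416)(-0.4416)]
         = 0.06738944 / 0.80498944 = 0.083715.
  Update: phi_21 = phi_11 - phi_22 phi_11 = -0.4416 - (0.083715)(-0.4416) = -0.404632.
Step k = 3:
  phi_33 = [rho(3) - phi_21 rho(2) - phi_22 rho(1)] / [1 - phi_21 rho(1) - phi_22 rho(2)]
    numerator   = 0.0511 - (-0.404632)(0.2624) - (0.083715)(-0.4416) = 0.19424374
    denominator = 1 - (-0.404632)(-0.4416) - (0.083715)(0.2624) = 0.79934795
  phi_33 = 0.19424374 / 0.79934795 = 0.243.
Therefore phi_{33} = 0.2430.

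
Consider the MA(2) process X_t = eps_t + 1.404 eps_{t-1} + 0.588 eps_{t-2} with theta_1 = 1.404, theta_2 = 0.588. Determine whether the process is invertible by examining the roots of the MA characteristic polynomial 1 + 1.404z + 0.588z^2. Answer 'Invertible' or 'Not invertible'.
\text{Invertible}

The MA(q) characteristic polynomial is P(z) = 1 + 1.404z + 0.588z^2.
Invertibility requires all roots to lie outside the unit circle, i.e. |z| > 1 for every root.
Set 1 + (1.404) z + (0.588) z^2 = 0, i.e. a z^2 + b z + c = 0 with a = 0.588, b = 1.404, c = 1.
Discriminant D = b^2 - 4ac = (1.404)^2 - 4*(0.588)*1 = 1.971216 - (2.352) = -0.380784.
D < 0, so the roots are the complex-conjugate pair z = (-b +/- i sqrt(-D)) / (2a) = -1.1939 +/- 0.5247i.
For a conjugate pair |z|^2 = z * conj(z) = (product of roots) = c/a = 1/(0.588) = 1.70068, so |z| = sqrt(1.70068) = 1.3041 for both roots.
Moduli of all roots: 1.3041, 1.3041.
All moduli strictly greater than 1? Yes.
Verdict: Invertible.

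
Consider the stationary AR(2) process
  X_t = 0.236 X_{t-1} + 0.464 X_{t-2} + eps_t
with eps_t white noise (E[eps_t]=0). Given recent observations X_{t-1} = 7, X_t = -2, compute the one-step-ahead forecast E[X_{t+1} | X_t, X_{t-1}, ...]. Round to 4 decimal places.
E[X_{t+1} \mid \mathcal F_t] = 2.7760

For an AR(p) model X_t = c + sum_i phi_i X_{t-i} + eps_t, the
one-step-ahead conditional mean is
  E[X_{t+1} | X_t, ...] = c + sum_i phi_i X_{t+1-i}.
Substitute known values:
  E[X_{t+1} | ...] = (0.236) * (-2) + (0.464) * (7)
                   = 2.7760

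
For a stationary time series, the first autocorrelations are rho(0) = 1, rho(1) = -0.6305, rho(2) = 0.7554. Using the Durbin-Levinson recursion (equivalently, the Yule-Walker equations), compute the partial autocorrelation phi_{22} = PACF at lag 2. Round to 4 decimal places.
\phi_{22} = 0.5940

The PACF at lag k is phi_{kk}, the last component of the solution
to the Yule-Walker system G_k phi = r_k where
  (G_k)_{ij} = rho(|i - j|), (r_k)_i = rho(i), i,j = 1..k.
Equivalently, Durbin-Levinson gives phi_{kk} iteratively:
  phi_{11} = rho(1)
  phi_{kk} = [rho(k) - sum_{j=1..k-1} phi_{k-1,j} rho(k-j)]
            / [1 - sum_{j=1..k-1} phi_{k-1,j} rho(j)],
  phi_{k,j} = phi_{k-1,j} - phi_{kk} phi_{k-1,k-j},  j = 1..k-1.
Step k = 1:
  phi_11 = rho(1) = -0.6305.
Step k = 2:
  phi_22 = [rho(2) - phi_11 rho(1)] / [1 - phi_11 rho(1)] = [0.7554 - (-0.6305)(-0.6305)] / [1 - (-0.6305)(-0.6305)]
         = 0.35786975 / 0.60246975 = 0.594.
Therefore phi_{22} = 0.5940.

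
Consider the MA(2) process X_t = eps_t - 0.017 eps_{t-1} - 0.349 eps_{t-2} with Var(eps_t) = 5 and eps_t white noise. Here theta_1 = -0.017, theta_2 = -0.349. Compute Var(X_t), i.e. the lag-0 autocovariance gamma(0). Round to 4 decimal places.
\gamma(0) = 5.6105

For an MA(q) process X_t = eps_t + sum_i theta_i eps_{t-i} with
Var(eps_t) = sigma^2, the variance is
  gamma(0) = sigma^2 * (1 + sum_i theta_i^2).
  sum_i theta_i^2 = (-0.017)^2 + (-0.349)^2 = 0.000289 + 0.121801 = 0.12209.
  gamma(0) = 5 * (1 + 0.12209) = 5 * 1.12209 = 5.61045, which rounds to 5.6105.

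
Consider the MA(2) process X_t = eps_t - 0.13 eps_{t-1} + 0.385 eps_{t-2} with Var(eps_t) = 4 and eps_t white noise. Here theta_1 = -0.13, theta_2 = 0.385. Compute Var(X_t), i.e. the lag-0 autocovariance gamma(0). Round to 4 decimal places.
\gamma(0) = 4.6605

For an MA(q) process X_t = eps_t + sum_i theta_i eps_{t-i} with
Var(eps_t) = sigma^2, the variance is
  gamma(0) = sigma^2 * (1 + sum_i theta_i^2).
  sum_i theta_i^2 = (-0.13)^2 + (0.385)^2 = 0.0169 + 0.148225 = 0.165125.
  gamma(0) = 4 * (1 + 0.165125) = 4 * 1.165125 = 4.6605.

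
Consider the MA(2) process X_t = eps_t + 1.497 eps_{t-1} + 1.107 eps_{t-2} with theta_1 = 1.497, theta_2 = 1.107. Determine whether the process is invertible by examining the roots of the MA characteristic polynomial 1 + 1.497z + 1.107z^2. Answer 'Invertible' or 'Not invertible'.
\text{Not invertible}

The MA(q) characteristic polynomial is P(z) = 1 + 1.497z + 1.107z^2.
Invertibility requires all roots to lie outside the unit circle, i.e. |z| > 1 for every root.
Set 1 + (1.497) z + (1.107) z^2 = 0, i.e. a z^2 + b z + c = 0 with a = 1.107, b = 1.497, c = 1.
Discriminant D = b^2 - 4ac = (1.497)^2 - 4*(1.107)*1 = 2.241009 - (4.428) = -2.186991.
D < 0, so the roots are the complex-conjugate pair z = (-b +/- i sqrt(-D)) / (2a) = -0.6762 +/- 0.668i.
For a conjugate pair |z|^2 = z * conj(z) = (product of roots) = c/a = 1/(1.107) = 0.903342, so |z| = sqrt(0.903342) = 0.9504 for both roots.
Moduli of all roots: 0.9504, 0.9504.
All moduli strictly greater than 1? No.
Verdict: Not invertible.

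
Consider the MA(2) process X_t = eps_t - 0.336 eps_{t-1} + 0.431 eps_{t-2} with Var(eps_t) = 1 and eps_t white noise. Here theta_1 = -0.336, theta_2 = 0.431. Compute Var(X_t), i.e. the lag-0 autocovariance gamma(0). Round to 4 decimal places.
\gamma(0) = 1.2987

For an MA(q) process X_t = eps_t + sum_i theta_i eps_{t-i} with
Var(eps_t) = sigma^2, the variance is
  gamma(0) = sigma^2 * (1 + sum_i theta_i^2).
  sum_i theta_i^2 = (-0.336)^2 + (0.431)^2 = 0.112896 + 0.185761 = 0.298657.
  gamma(0) = 1 * (1 + 0.298657) = 1 * 1.298657 = 1.298657, which rounds to 1.2987.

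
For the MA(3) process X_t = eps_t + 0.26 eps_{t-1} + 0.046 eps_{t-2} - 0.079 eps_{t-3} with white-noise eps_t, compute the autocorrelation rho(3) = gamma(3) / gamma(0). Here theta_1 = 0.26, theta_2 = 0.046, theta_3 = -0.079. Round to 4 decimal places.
\rho(3) = -0.0734

For an MA(q) process with theta_0 = 1, the autocovariance is
  gamma(k) = sigma^2 * sum_{i=0..q-k} theta_i * theta_{i+k},
and rho(k) = gamma(k) / gamma(0). Sigma^2 cancels.
  numerator   = (1)*(-0.079) = -0.079.
  denominator = (1)^2 + (0.26)^2 + (0.046)^2 + (-0.079)^2 = 1.075957.
  rho(3) = -0.079 / 1.075957 = -0.0734.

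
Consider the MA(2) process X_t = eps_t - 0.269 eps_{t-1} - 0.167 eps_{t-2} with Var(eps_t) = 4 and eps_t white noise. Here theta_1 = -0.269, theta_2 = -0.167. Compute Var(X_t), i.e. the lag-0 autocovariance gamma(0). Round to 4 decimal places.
\gamma(0) = 4.4010

For an MA(q) process X_t = eps_t + sum_i theta_i eps_{t-i} with
Var(eps_t) = sigma^2, the variance is
  gamma(0) = sigma^2 * (1 + sum_i theta_i^2).
  sum_i theta_i^2 = (-0.269)^2 + (-0.167)^2 = 0.072361 + 0.027889 = 0.10025.
  gamma(0) = 4 * (1 + 0.10025) = 4 * 1.10025 = 4.401, which rounds to 4.4010.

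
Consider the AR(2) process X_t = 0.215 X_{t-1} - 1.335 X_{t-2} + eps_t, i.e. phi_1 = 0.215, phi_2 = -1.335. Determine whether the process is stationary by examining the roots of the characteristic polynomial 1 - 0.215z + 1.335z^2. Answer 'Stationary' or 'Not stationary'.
\text{Not stationary}

The AR(p) characteristic polynomial is P(z) = 1 - 0.215z + 1.335z^2.
Stationarity requires all roots to lie outside the unit circle, i.e. |z| > 1 for every root.
Set 1 + (-0.215) z + (1.335) z^2 = 0, i.e. a z^2 + b z + c = 0 with a = 1.335, b = -0.215, c = 1.
Discriminant D = b^2 - 4ac = (-0.215)^2 - 4*(1.335)*1 = 0.046225 - (5.34) = -5.293775.
D < 0, so the roots are the complex-conjugate pair z = (-b +/- i sqrt(-D)) / (2a) = 0.0805 +/- 0.8617i.
For a conjugate pair |z|^2 = z * conj(z) = (product of roots) = c/a = 1/(1.335) = 0.749064, so |z| = sqrt(0.749064) = 0.8655 for both roots.
Moduli of all roots: 0.8655, 0.8655.
All moduli strictly greater than 1? No.
Verdict: Not stationary.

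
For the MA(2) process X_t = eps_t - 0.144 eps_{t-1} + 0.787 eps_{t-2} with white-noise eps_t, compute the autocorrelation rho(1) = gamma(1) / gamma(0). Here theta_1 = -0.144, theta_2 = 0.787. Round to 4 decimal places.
\rho(1) = -0.1569

For an MA(q) process with theta_0 = 1, the autocovariance is
  gamma(k) = sigma^2 * sum_{i=0..q-k} theta_i * theta_{i+k},
and rho(k) = gamma(k) / gamma(0). Sigma^2 cancels.
  numerator   = (1)*(-0.144) + (-0.144)*(0.787) = -0.257328.
  denominator = (1)^2 + (-0.144)^2 + (0.787)^2 = 1.640105.
  rho(1) = -0.257328 / 1.640105 = -0.1569.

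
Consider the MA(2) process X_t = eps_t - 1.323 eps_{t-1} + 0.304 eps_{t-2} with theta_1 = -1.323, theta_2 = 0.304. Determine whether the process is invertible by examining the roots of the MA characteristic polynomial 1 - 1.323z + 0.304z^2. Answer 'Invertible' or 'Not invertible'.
\text{Not invertible}

The MA(q) characteristic polynomial is P(z) = 1 - 1.323z + 0.304z^2.
Invertibility requires all roots to lie outside the unit circle, i.e. |z| > 1 for every root.
Set 1 + (-1.323) z + (0.304) z^2 = 0, i.e. a z^2 + b z + c = 0 with a = 0.304, b = -1.323, c = 1.
Discriminant D = b^2 - 4ac = (-1.323)^2 - 4*(0.304)*1 = 1.750329 - (1.216) = 0.534329.
D >= 0, so the roots are real: z = (-b +/- sqrt(D)) / (2a) = (1.323 +/- 0.730978) / (0.608).
  z_1 = (1.323 + 0.730978) / (0.608) = 3.3783,   |z_1| = 3.3783.
  z_2 = (1.323 - 0.730978) / (0.608) = 0.9737,   |z_2| = 0.9737.
Moduli of all roots: 3.3783, 0.9737.
All moduli strictly greater than 1? No.
Verdict: Not invertible.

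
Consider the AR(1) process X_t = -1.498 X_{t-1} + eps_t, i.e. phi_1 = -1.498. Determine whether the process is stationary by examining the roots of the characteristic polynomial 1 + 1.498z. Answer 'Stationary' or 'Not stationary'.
\text{Not stationary}

The AR(p) characteristic polynomial is P(z) = 1 + 1.498z.
Stationarity requires all roots to lie outside the unit circle, i.e. |z| > 1 for every root.
This is linear in z: 1 + (1.498) z = 0  =>  z = -1/(1.498) = -0.667557,  |z| = 0.667557.
Moduli of all roots: 0.6676.
All moduli strictly greater than 1? No.
Verdict: Not stationary.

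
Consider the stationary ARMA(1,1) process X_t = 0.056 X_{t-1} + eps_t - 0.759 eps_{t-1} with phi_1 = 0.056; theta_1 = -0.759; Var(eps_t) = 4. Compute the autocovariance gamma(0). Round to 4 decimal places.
\gamma(0) = 5.9831

Multiply the model equation by X_{t-k} and take expectations. With theta_0 = psi_0 = 1 and psi_j the MA(infinity) weights, this gives
  gamma(k) - sum_i phi_i gamma(k-i) = c_k,
  c_k = sigma^2 * sum_{j=k..q} theta_j psi_{j-k}   (c_k = 0 for k > q),
using gamma(-m) = gamma(m).
psi-weights needed (psi_j = theta_j + sum_i phi_i psi_{j-i}):
  psi_1 = theta_1 + phi_1 = -0.759 + (0.056) = -0.703
Right-hand sides:
  c_0 = sigma^2 (1 + theta_1 psi_1) = 4 * (1 + (-0.759)(-0.703)) = 4 * 1.533577 = 6.134308
  c_1 = sigma^2 theta_1 = 4 * (-0.759) = -3.036
  c_2 = 0
Equations for k = 0 and k = 1 (AR order 1):
  gamma(0) = phi_1 gamma(1) + c_0
  gamma(1) = phi_1 gamma(0) + c_1
Substituting the second into the first: gamma(0) (1 - phi_1^2) = c_0 + phi_1 c_1, so
  gamma(0) = (c_0 + phi_1 c_1) / (1 - phi_1^2) = (6.134308 + (0.056)(-3.036)) / (1 - (0.056)^2) = 5.964292 / 0.996864 = 5.983055.
Therefore gamma(0) = 5.9831 (to 4 decimal places).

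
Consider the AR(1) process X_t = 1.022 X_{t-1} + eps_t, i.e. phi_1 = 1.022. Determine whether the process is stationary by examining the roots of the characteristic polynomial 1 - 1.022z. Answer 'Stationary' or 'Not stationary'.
\text{Not stationary}

The AR(p) characteristic polynomial is P(z) = 1 - 1.022z.
Stationarity requires all roots to lie outside the unit circle, i.e. |z| > 1 for every root.
This is linear in z: 1 + (-1.022) z = 0  =>  z = -1/(-1.022) = 0.978474,  |z| = 0.978474.
Moduli of all roots: 0.9785.
All moduli strictly greater than 1? No.
Verdict: Not stationary.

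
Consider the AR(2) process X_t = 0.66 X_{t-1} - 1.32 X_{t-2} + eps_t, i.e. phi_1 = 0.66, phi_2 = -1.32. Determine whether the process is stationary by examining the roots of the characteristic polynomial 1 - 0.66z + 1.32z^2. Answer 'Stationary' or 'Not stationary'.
\text{Not stationary}

The AR(p) characteristic polynomial is P(z) = 1 - 0.66z + 1.32z^2.
Stationarity requires all roots to lie outside the unit circle, i.e. |z| > 1 for every root.
Set 1 + (-0.66) z + (1.32) z^2 = 0, i.e. a z^2 + b z + c = 0 with a = 1.32, b = -0.66, c = 1.
Discriminant D = b^2 - 4ac = (-0.66)^2 - 4*(1.32)*1 = 0.4356 - (5.28) = -4.8444.
D < 0, so the roots are the complex-conjugate pair z = (-b +/- i sqrt(-D)) / (2a) = 0.25 +/- 0.8337i.
For a conjugate pair |z|^2 = z * conj(z) = (product of roots) = c/a = 1/(1.32) = 0.757576, so |z| = sqrt(0.757576) = 0.8704 for both roots.
Moduli of all roots: 0.8704, 0.8704.
All moduli strictly greater than 1? No.
Verdict: Not stationary.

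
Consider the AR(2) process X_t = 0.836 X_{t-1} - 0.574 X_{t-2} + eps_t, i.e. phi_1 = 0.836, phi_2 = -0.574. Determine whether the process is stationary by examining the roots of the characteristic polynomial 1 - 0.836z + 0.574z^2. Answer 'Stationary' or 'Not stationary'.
\text{Stationary}

The AR(p) characteristic polynomial is P(z) = 1 - 0.836z + 0.574z^2.
Stationarity requires all roots to lie outside the unit circle, i.e. |z| > 1 for every root.
Set 1 + (-0.836) z + (0.574) z^2 = 0, i.e. a z^2 + b z + c = 0 with a = 0.574, b = -0.836, c = 1.
Discriminant D = b^2 - 4ac = (-0.836)^2 - 4*(0.574)*1 = 0.698896 - (2.296) = -1.597104.
D < 0, so the roots are the complex-conjugate pair z = (-b +/- i sqrt(-D)) / (2a) = 0.7282 +/- 1.1008i.
For a conjugate pair |z|^2 = z * conj(z) = (product of roots) = c/a = 1/(0.574) = 1.74216, so |z| = sqrt(1.74216) = 1.3199 for both roots.
Moduli of all roots: 1.3199, 1.3199.
All moduli strictly greater than 1? Yes.
Verdict: Stationary.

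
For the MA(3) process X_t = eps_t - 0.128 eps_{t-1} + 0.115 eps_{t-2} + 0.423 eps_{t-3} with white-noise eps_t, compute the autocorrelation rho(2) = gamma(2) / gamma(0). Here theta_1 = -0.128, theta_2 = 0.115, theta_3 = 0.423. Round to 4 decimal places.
\rho(2) = 0.0504

For an MA(q) process with theta_0 = 1, the autocovariance is
  gamma(k) = sigma^2 * sum_{i=0..q-k} theta_i * theta_{i+k},
and rho(k) = gamma(k) / gamma(0). Sigma^2 cancels.
  numerator   = (1)*(0.115) + (-0.128)*(0.423) = 0.060856.
  denominator = (1)^2 + (-0.128)^2 + (0.115)^2 + (0.423)^2 = 1.208538.
  rho(2) = 0.060856 / 1.208538 = 0.0504.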